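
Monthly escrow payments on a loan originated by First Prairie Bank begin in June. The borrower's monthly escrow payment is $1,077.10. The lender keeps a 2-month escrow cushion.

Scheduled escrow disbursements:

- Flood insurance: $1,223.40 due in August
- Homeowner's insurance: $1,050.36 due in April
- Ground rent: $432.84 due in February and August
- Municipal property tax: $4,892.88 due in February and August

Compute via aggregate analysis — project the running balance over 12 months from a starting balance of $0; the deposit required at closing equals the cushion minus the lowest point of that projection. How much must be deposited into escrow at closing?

$5,472.02

Cushion = 2 × $1,077.10 = $2,154.20
Trial balance (start $0, +$1,077.10 each month, − disbursements):
  Jun: +$1,077.10 → $1,077.10
  Jul: +$1,077.10 → $2,154.20
  Aug: +$1,077.10 − $6,549.12 → -$3,317.82
  Sep: +$1,077.10 → -$2,240.72
  Oct: +$1,077.10 → -$1,163.62
  Nov: +$1,077.10 → -$86.52
  Dec: +$1,077.10 → $990.58
  Jan: +$1,077.10 → $2,067.68
  Feb: +$1,077.10 − $5,325.72 → -$2,180.94
  Mar: +$1,077.10 → -$1,103.84
  Apr: +$1,077.10 − $1,050.36 → -$1,077.10
  May: +$1,077.10 → $0.00
Lowest trial balance = -$3,317.82 (Aug)
Initial deposit = cushion − low point = $2,154.20 − (-$3,317.82) = $5,472.02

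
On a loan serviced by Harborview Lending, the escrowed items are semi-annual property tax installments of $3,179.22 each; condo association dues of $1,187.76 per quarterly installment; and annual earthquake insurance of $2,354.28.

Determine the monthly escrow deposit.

$1,121.98

Property tax: $3,179.22 × 2 = $6,358.44 annually
Condo association dues: $1,187.76 × 4 = $4,751.04 annually
Earthquake insurance: $2,354.28 annually
Total annual escrow = $6,358.44 + $4,751.04 + $2,354.28 = $13,463.76
Per month = $13,463.76 ÷ 12 = $1,121.98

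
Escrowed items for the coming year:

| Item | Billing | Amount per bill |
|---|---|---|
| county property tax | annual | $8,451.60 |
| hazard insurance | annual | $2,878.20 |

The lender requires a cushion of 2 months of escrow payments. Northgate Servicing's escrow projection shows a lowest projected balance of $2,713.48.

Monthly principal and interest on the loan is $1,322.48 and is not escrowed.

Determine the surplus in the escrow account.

$825.18

County property tax: $8,451.60 annually
Hazard insurance: $2,878.20 annually
Total per year = $8,451.60 + $2,878.20 = $11,329.80
Monthly escrow = $11,329.80 ÷ 12 = $944.15
Cushion = 2 × $944.15 = $1,888.30
Excess over cushion: $2,713.48 − $1,888.30 = $825.18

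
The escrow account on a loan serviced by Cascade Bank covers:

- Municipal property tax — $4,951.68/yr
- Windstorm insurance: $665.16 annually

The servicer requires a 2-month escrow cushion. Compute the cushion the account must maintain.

$936.14

Municipal property tax — $4,951.68
Windstorm insurance — $665.16
Total per year = $4,951.68 + $665.16 = $5,616.84
Base monthly escrow = $5,616.84 ÷ 12 = $468.07
Reserve = 2 × $468.07 = $936.14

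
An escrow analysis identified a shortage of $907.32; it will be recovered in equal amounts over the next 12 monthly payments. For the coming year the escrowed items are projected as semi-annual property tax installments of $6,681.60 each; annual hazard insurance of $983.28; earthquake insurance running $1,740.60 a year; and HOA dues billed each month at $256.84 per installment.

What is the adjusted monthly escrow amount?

Property tax: $6,681.60 × 2 = $13,363.20
Hazard insurance: $983.28
Earthquake insurance: $1,740.60
HOA dues: $256.84 × 12 = $3,082.08
Total annual escrow = $13,363.20 + $983.28 + $1,740.60 + $3,082.08 = $19,169.16
Monthly = $19,169.16 ÷ 12 = $1,597.43
Monthly shortage recovery: $907.32 / 12 = $75.61
New monthly escrow = $1,597.43 + $75.61 = $1,673.04

$1,673.04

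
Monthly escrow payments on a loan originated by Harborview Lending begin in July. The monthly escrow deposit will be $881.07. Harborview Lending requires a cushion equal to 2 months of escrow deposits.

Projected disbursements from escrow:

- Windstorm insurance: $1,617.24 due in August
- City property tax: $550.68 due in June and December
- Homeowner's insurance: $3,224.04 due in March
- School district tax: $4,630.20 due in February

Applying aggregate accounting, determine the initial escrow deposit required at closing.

Cushion = 2 × $881.07 = $1,762.14
Trial balance (start $0, +$881.07 each month, − disbursements):
  Jul: +$881.07 → $881.07
  Aug: +$881.07 − $1,617.24 → $144.90
  Sep: +$881.07 → $1,025.97
  Oct: +$881.07 → $1,907.04
  Nov: +$881.07 → $2,788.11
  Dec: +$881.07 − $550.68 → $3,118.50
  Jan: +$881.07 → $3,999.57
  Feb: +$881.07 − $4,630.20 → $250.44
  Mar: +$881.07 − $3,224.04 → -$2,092.53
  Apr: +$881.07 → -$1,211.46
  May: +$881.07 → -$330.39
  Jun: +$881.07 − $550.68 → $0.00
Lowest trial balance = -$2,092.53 (Mar)
Initial deposit = cushion − low point = $1,762.14 − (-$2,092.53) = $3,854.67

$3,854.67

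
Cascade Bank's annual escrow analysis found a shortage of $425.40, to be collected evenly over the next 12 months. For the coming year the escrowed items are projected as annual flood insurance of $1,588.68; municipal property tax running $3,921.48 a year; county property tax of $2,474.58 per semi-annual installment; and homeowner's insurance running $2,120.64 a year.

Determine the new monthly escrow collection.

$1,083.78

Flood insurance: $1,588.68 per year
Municipal property tax: $3,921.48 per year
County property tax: $2,474.58 × 2 = $4,949.16 per year
Homeowner's insurance: $2,120.64 per year
Annual escrow total = $12,579.96
Monthly escrow = $12,579.96 ÷ 12 = $1,048.33
Monthly shortage recovery: $425.40 / 12 = $35.45
New monthly escrow = $1,048.33 + $35.45 = $1,083.78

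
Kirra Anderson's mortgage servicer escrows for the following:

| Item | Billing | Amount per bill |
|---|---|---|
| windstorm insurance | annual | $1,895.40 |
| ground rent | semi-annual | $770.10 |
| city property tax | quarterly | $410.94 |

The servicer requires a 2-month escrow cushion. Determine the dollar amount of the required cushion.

$846.56

Windstorm insurance = $1,895.40 per year
Ground rent = $770.10 × 2 = $1,540.20 per year
City property tax = $410.94 × 4 = $1,643.76 per year
Combined annual = $1,895.40 + $1,540.20 + $1,643.76 = $5,079.36
Base monthly escrow = $5,079.36 / 12 = $423.28
Required cushion = 2 × $423.28 = $846.56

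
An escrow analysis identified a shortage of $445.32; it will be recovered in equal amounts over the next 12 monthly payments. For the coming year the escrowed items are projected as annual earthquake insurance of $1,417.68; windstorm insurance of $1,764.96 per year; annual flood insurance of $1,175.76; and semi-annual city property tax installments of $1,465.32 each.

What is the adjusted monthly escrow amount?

Earthquake insurance = $1,417.68/yr
Windstorm insurance = $1,764.96/yr
Flood insurance = $1,175.76/yr
City property tax = $1,465.32 × 2 = $2,930.64/yr
Combined annual = $7,289.04
Base monthly escrow = $7,289.04 ÷ 12 = $607.42
Shortage per month = $445.32 / 12 = $37.11
Adjusted monthly = $607.42 + $37.11 = $644.53

$644.53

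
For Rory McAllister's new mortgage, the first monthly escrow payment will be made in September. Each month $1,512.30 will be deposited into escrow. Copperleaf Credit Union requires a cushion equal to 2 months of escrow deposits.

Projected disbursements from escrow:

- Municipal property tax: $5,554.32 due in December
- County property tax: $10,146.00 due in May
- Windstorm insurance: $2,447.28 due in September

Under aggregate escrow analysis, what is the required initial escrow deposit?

$7,561.50

Cushion = 2 × $1,512.30 = $3,024.60
Trial balance (start $0, +$1,512.30 each month, − disbursements):
  Sep: +$1,512.30 − $2,447.28 → -$934.98
  Oct: +$1,512.30 → $577.32
  Nov: +$1,512.30 → $2,089.62
  Dec: +$1,512.30 − $5,554.32 → -$1,952.40
  Jan: +$1,512.30 → -$440.10
  Feb: +$1,512.30 → $1,072.20
  Mar: +$1,512.30 → $2,584.50
  Apr: +$1,512.30 → $4,096.80
  May: +$1,512.30 − $10,146.00 → -$4,536.90
  Jun: +$1,512.30 → -$3,024.60
  Jul: +$1,512.30 → -$1,512.30
  Aug: +$1,512.30 → $0.00
Lowest trial balance = -$4,536.90 (May)
Initial deposit = cushion − low point = $3,024.60 − (-$4,536.90) = $7,561.50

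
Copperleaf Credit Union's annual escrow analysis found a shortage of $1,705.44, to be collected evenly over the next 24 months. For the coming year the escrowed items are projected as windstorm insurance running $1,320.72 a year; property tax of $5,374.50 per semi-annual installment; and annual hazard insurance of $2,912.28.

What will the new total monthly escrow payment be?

Windstorm insurance: $1,320.72/yr
Property tax: $5,374.50 × 2 = $10,749.00/yr
Hazard insurance: $2,912.28/yr
Combined annual = $1,320.72 + $10,749.00 + $2,912.28 = $14,982.00
Per month = $14,982.00 ÷ 12 = $1,248.50
Shortage spread = $1,705.44 ÷ 24 = $71.06/mo
New monthly escrow = $1,248.50 + $71.06 = $1,319.56

$1,319.56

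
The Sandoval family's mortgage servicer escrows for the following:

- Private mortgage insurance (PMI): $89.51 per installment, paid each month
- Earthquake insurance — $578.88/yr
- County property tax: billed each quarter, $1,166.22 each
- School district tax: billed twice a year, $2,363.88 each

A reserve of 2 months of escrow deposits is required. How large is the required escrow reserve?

Private mortgage insurance (PMI) — $89.51 × 12 = $1,074.12 per year
Earthquake insurance — $578.88 per year
County property tax — $1,166.22 × 4 = $4,664.88 per year
School district tax — $2,363.88 × 2 = $4,727.76 per year
Combined annual = $11,045.64
Monthly = $11,045.64 / 12 = $920.47
Reserve = 2 × $920.47 = $1,840.94

$1,840.94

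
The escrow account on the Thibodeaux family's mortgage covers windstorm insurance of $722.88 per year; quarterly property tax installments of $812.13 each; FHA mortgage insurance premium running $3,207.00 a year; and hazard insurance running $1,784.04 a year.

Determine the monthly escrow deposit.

Windstorm insurance = $722.88 per year
Property tax = $812.13 × 4 = $3,248.52 per year
FHA mortgage insurance premium = $3,207.00 per year
Hazard insurance = $1,784.04 per year
Total per year = $8,962.44
Per month = $8,962.44 / 12 = $746.87

$746.87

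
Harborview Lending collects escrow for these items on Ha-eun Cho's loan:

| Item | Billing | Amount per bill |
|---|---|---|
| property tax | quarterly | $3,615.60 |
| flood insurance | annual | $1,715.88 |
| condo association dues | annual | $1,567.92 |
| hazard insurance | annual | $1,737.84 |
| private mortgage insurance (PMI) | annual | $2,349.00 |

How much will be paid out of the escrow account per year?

Property tax = $3,615.60 × 4 = $14,462.40
Flood insurance = $1,715.88
Condo association dues = $1,567.92
Hazard insurance = $1,737.84
Private mortgage insurance (PMI) = $2,349.00
Total per year = $21,833.04

$21,833.04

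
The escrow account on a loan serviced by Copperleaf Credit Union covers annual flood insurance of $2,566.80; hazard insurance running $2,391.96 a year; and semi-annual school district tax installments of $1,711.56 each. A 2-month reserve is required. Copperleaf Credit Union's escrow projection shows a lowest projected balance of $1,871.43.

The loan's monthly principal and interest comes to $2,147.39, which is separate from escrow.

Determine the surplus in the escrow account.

$474.45

Flood insurance — $2,566.80
Hazard insurance — $2,391.96
School district tax — $1,711.56 × 2 = $3,423.12
Total per year = $8,381.88
Monthly escrow = $8,381.88 ÷ 12 = $698.49
Cushion = 2 × $698.49 = $1,396.98
Surplus = $1,871.43 − $1,396.98 = $474.45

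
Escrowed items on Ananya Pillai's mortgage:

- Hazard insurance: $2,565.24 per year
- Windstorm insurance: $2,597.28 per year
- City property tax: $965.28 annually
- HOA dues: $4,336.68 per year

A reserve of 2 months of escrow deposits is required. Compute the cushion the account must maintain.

Hazard insurance = $2,565.24/yr
Windstorm insurance = $2,597.28/yr
City property tax = $965.28/yr
HOA dues = $4,336.68/yr
Total per year = $2,565.24 + $2,597.28 + $965.28 + $4,336.68 = $10,464.48
Base monthly escrow = $10,464.48 ÷ 12 = $872.04
Required cushion = 2 × $872.04 = $1,744.08

$1,744.08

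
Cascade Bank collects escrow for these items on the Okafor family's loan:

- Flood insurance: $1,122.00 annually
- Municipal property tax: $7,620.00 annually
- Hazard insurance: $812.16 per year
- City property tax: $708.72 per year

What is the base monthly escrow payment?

Flood insurance: $1,122.00/yr
Municipal property tax: $7,620.00/yr
Hazard insurance: $812.16/yr
City property tax: $708.72/yr
Combined annual = $10,262.88
Per month = $10,262.88 ÷ 12 = $855.24

$855.24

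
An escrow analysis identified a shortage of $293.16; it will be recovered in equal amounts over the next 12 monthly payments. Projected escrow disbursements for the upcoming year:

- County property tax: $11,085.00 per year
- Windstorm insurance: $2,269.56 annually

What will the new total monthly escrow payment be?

County property tax: $11,085.00/yr
Windstorm insurance: $2,269.56/yr
Annual escrow total = $11,085.00 + $2,269.56 = $13,354.56
Monthly escrow = $13,354.56 / 12 = $1,112.88
Shortage spread = $293.16 / 12 = $24.43/mo
New monthly escrow = $1,112.88 + $24.43 = $1,137.31

$1,137.31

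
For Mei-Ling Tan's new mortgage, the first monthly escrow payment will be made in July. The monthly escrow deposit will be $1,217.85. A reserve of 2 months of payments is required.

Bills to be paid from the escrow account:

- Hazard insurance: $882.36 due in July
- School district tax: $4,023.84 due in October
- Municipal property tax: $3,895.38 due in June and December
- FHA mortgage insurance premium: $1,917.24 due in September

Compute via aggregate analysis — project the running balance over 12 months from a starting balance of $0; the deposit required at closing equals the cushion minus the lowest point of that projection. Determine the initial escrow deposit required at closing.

$5,847.42

Cushion = 2 × $1,217.85 = $2,435.70
Trial balance (start $0, +$1,217.85 each month, − disbursements):
  Jul: +$1,217.85 − $882.36 → $335.49
  Aug: +$1,217.85 → $1,553.34
  Sep: +$1,217.85 − $1,917.24 → $853.95
  Oct: +$1,217.85 − $4,023.84 → -$1,952.04
  Nov: +$1,217.85 → -$734.19
  Dec: +$1,217.85 − $3,895.38 → -$3,411.72
  Jan: +$1,217.85 → -$2,193.87
  Feb: +$1,217.85 → -$976.02
  Mar: +$1,217.85 → $241.83
  Apr: +$1,217.85 → $1,459.68
  May: +$1,217.85 → $2,677.53
  Jun: +$1,217.85 − $3,895.38 → $0.00
Lowest trial balance = -$3,411.72 (Dec)
Initial deposit = cushion − low point = $2,435.70 − (-$3,411.72) = $5,847.42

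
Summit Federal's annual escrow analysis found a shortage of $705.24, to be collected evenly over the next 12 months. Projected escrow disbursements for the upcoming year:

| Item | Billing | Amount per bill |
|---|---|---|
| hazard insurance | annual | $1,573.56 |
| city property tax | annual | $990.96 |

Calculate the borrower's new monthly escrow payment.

Hazard insurance — $1,573.56 per year
City property tax — $990.96 per year
Annual escrow total = $1,573.56 + $990.96 = $2,564.52
Per month = $2,564.52 / 12 = $213.71
Shortage per month = $705.24 ÷ 12 = $58.77
New monthly escrow = $213.71 + $58.77 = $272.48

$272.48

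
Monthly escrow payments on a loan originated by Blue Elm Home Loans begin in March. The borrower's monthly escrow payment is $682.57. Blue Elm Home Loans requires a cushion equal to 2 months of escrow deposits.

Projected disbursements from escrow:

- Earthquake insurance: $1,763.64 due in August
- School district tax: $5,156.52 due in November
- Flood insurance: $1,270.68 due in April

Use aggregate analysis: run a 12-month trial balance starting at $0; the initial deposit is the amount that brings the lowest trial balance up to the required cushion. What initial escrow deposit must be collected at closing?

$3,412.85

Cushion = 2 × $682.57 = $1,365.14
Trial balance (start $0, +$682.57 each month, − disbursements):
  Mar: +$682.57 → $682.57
  Apr: +$682.57 − $1,270.68 → $94.46
  May: +$682.57 → $777.03
  Jun: +$682.57 → $1,459.60
  Jul: +$682.57 → $2,142.17
  Aug: +$682.57 − $1,763.64 → $1,061.10
  Sep: +$682.57 → $1,743.67
  Oct: +$682.57 → $2,426.24
  Nov: +$682.57 − $5,156.52 → -$2,047.71
  Dec: +$682.57 → -$1,365.14
  Jan: +$682.57 → -$682.57
  Feb: +$682.57 → $0.00
Lowest trial balance = -$2,047.71 (Nov)
Initial deposit = cushion − low point = $1,365.14 − (-$2,047.71) = $3,412.85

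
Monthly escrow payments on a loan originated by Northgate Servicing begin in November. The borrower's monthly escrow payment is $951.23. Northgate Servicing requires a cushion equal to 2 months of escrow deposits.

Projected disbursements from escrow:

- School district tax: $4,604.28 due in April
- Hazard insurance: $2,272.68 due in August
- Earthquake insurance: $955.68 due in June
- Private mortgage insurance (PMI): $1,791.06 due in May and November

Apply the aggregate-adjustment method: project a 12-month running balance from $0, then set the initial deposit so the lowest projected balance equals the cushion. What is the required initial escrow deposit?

$3,804.92

Cushion = 2 × $951.23 = $1,902.46
Trial balance (start $0, +$951.23 each month, − disbursements):
  Nov: +$951.23 − $1,791.06 → -$839.83
  Dec: +$951.23 → $111.40
  Jan: +$951.23 → $1,062.63
  Feb: +$951.23 → $2,013.86
  Mar: +$951.23 → $2,965.09
  Apr: +$951.23 − $4,604.28 → -$687.96
  May: +$951.23 − $1,791.06 → -$1,527.79
  Jun: +$951.23 − $955.68 → -$1,532.24
  Jul: +$951.23 → -$581.01
  Aug: +$951.23 − $2,272.68 → -$1,902.46
  Sep: +$951.23 → -$951.23
  Oct: +$951.23 → $0.00
Lowest trial balance = -$1,902.46 (Aug)
Initial deposit = cushion − low point = $1,902.46 − (-$1,902.46) = $3,804.92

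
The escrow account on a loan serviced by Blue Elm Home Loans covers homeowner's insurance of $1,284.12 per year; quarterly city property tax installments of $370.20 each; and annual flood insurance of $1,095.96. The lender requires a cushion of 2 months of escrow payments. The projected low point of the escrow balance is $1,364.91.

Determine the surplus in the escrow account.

$721.43

Homeowner's insurance: $1,284.12
City property tax: $370.20 × 4 = $1,480.80
Flood insurance: $1,095.96
Total annual escrow = $1,284.12 + $1,480.80 + $1,095.96 = $3,860.88
Monthly = $3,860.88 / 12 = $321.74
Cushion = 2 × $321.74 = $643.48
Surplus = $1,364.91 − $643.48 = $721.43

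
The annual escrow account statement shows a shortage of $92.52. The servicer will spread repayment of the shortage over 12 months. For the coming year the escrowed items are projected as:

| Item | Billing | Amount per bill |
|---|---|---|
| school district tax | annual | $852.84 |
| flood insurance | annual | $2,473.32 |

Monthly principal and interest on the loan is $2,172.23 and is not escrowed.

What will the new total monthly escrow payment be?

$284.89

School district tax = $852.84
Flood insurance = $2,473.32
Annual escrow total = $3,326.16
Monthly = $3,326.16 / 12 = $277.18
Shortage spread = $92.52 ÷ 12 = $7.71/mo
Adjusted monthly = $277.18 + $7.71 = $284.89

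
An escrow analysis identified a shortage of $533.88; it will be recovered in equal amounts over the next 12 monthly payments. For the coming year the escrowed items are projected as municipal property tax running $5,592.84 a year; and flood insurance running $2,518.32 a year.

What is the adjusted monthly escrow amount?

Municipal property tax = $5,592.84
Flood insurance = $2,518.32
Annual escrow total = $8,111.16
Monthly escrow = $8,111.16 / 12 = $675.93
Monthly shortage recovery: $533.88 ÷ 12 = $44.49
New monthly escrow = $675.93 + $44.49 = $720.42

$720.42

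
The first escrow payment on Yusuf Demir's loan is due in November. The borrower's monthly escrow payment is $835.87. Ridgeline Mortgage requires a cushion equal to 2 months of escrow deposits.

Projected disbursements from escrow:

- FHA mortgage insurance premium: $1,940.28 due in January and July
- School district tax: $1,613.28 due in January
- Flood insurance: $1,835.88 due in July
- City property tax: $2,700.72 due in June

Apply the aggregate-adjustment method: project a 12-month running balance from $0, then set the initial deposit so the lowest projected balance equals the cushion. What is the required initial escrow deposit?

Cushion = 2 × $835.87 = $1,671.74
Trial balance (start $0, +$835.87 each month, − disbursements):
  Nov: +$835.87 → $835.87
  Dec: +$835.87 → $1,671.74
  Jan: +$835.87 − $3,553.56 → -$1,045.95
  Feb: +$835.87 → -$210.08
  Mar: +$835.87 → $625.79
  Apr: +$835.87 → $1,461.66
  May: +$835.87 → $2,297.53
  Jun: +$835.87 − $2,700.72 → $432.68
  Jul: +$835.87 − $3,776.16 → -$2,507.61
  Aug: +$835.87 → -$1,671.74
  Sep: +$835.87 → -$835.87
  Oct: +$835.87 → $0.00
Lowest trial balance = -$2,507.61 (Jul)
Initial deposit = cushion − low point = $1,671.74 − (-$2,507.61) = $4,179.35

$4,179.35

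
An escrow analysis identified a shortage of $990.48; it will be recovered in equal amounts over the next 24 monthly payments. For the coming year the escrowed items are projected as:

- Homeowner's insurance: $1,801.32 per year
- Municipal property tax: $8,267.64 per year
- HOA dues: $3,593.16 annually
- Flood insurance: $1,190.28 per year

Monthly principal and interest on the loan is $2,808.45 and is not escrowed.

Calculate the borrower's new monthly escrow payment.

Homeowner's insurance: $1,801.32 per year
Municipal property tax: $8,267.64 per year
HOA dues: $3,593.16 per year
Flood insurance: $1,190.28 per year
Annual escrow total = $1,801.32 + $8,267.64 + $3,593.16 + $1,190.28 = $14,852.40
Base monthly escrow = $14,852.40 / 12 = $1,237.70
Shortage spread = $990.48 / 24 = $41.27/mo
Adjusted monthly = $1,237.70 + $41.27 = $1,278.97

$1,278.97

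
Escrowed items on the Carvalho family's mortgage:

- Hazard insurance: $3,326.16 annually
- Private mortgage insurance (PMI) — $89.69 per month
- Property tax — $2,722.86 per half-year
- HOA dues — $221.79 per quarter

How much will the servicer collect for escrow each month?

Hazard insurance = $3,326.16
Private mortgage insurance (PMI) = $89.69 × 12 = $1,076.28
Property tax = $2,722.86 × 2 = $5,445.72
HOA dues = $221.79 × 4 = $887.16
Annual escrow total = $10,735.32
Base monthly escrow = $10,735.32 / 12 = $894.61

$894.61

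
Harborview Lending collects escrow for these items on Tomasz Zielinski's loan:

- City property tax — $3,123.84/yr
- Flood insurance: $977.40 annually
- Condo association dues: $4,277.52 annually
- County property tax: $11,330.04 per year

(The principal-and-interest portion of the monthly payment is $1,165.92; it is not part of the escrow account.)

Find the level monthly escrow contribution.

City property tax = $3,123.84 per year
Flood insurance = $977.40 per year
Condo association dues = $4,277.52 per year
County property tax = $11,330.04 per year
Total per year = $19,708.80
Per month = $19,708.80 / 12 = $1,642.40

$1,642.40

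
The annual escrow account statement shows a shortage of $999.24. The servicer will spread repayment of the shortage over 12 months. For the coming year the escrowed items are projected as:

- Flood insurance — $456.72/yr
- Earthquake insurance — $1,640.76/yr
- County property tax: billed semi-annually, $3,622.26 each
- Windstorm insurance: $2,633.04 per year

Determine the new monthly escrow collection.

Flood insurance = $456.72
Earthquake insurance = $1,640.76
County property tax = $3,622.26 × 2 = $7,244.52
Windstorm insurance = $2,633.04
Yearly total = $456.72 + $1,640.76 + $7,244.52 + $2,633.04 = $11,975.04
Monthly escrow = $11,975.04 ÷ 12 = $997.92
Monthly shortage recovery: $999.24 ÷ 12 = $83.27
Adjusted monthly = $997.92 + $83.27 = $1,081.19

$1,081.19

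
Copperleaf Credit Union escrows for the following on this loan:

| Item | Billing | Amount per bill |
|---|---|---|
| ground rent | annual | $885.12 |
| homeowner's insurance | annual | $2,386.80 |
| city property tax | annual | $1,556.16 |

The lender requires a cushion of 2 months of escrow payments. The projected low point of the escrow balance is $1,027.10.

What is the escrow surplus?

Ground rent: $885.12/yr
Homeowner's insurance: $2,386.80/yr
City property tax: $1,556.16/yr
Total annual escrow = $885.12 + $2,386.80 + $1,556.16 = $4,828.08
Monthly = $4,828.08 / 12 = $402.34
Required reserve = 2 × $402.34 = $804.68
Surplus = $1,027.10 − $804.68 = $222.42

$222.42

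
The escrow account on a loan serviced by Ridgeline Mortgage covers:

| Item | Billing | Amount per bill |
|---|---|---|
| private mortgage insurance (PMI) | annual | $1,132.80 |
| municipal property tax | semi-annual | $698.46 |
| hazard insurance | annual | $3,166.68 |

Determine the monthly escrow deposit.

$474.70

Private mortgage insurance (PMI) — $1,132.80
Municipal property tax — $698.46 × 2 = $1,396.92
Hazard insurance — $3,166.68
Yearly total = $1,132.80 + $1,396.92 + $3,166.68 = $5,696.40
Monthly = $5,696.40 ÷ 12 = $474.70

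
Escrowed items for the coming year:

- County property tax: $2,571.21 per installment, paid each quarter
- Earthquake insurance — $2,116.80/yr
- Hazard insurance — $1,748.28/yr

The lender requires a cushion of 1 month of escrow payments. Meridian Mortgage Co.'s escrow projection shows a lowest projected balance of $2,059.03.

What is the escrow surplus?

$879.87

County property tax = $2,571.21 × 4 = $10,284.84
Earthquake insurance = $2,116.80
Hazard insurance = $1,748.28
Annual escrow total = $14,149.92
Per month = $14,149.92 ÷ 12 = $1,179.16
Required reserve = 1 × $1,179.16 = $1,179.16
Surplus = $2,059.03 − $1,179.16 = $879.87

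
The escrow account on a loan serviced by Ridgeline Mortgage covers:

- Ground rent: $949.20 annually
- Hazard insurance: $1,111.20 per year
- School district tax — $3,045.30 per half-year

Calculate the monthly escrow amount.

$679.25

Ground rent — $949.20 per year
Hazard insurance — $1,111.20 per year
School district tax — $3,045.30 × 2 = $6,090.60 per year
Yearly total = $949.20 + $1,111.20 + $6,090.60 = $8,151.00
Monthly escrow = $8,151.00 / 12 = $679.25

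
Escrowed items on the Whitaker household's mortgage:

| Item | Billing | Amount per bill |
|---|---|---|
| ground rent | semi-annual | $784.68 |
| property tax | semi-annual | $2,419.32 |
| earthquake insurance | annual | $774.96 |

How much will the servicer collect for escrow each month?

$598.58

Ground rent — $784.68 × 2 = $1,569.36
Property tax — $2,419.32 × 2 = $4,838.64
Earthquake insurance — $774.96
Yearly total = $7,182.96
Monthly = $7,182.96 ÷ 12 = $598.58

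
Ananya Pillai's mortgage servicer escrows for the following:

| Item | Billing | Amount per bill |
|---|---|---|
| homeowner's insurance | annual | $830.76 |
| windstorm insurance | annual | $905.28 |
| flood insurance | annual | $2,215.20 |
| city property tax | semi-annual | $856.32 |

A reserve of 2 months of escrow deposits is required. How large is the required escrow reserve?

$943.98

Homeowner's insurance = $830.76 per year
Windstorm insurance = $905.28 per year
Flood insurance = $2,215.20 per year
City property tax = $856.32 × 2 = $1,712.64 per year
Yearly total = $5,663.88
Monthly = $5,663.88 / 12 = $471.99
Reserve = 2 × $471.99 = $943.98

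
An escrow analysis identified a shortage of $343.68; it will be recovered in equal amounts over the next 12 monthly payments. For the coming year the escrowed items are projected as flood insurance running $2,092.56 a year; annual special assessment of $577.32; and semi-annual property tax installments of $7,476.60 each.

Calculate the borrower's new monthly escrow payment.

$1,497.23

Flood insurance = $2,092.56 per year
Special assessment = $577.32 per year
Property tax = $7,476.60 × 2 = $14,953.20 per year
Total annual escrow = $17,623.08
Base monthly escrow = $17,623.08 ÷ 12 = $1,468.59
Monthly shortage recovery: $343.68 ÷ 12 = $28.64
New monthly escrow = $1,468.59 + $28.64 = $1,497.23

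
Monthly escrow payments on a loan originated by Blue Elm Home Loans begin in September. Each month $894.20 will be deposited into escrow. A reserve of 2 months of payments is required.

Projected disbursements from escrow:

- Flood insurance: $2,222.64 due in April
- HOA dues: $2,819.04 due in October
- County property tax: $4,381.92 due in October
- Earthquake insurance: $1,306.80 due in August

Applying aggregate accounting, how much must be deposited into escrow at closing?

Cushion = 2 × $894.20 = $1,788.40
Trial balance (start $0, +$894.20 each month, − disbursements):
  Sep: +$894.20 → $894.20
  Oct: +$894.20 − $7,200.96 → -$5,412.56
  Nov: +$894.20 → -$4,518.36
  Dec: +$894.20 → -$3,624.16
  Jan: +$894.20 → -$2,729.96
  Feb: +$894.20 → -$1,835.76
  Mar: +$894.20 → -$941.56
  Apr: +$894.20 − $2,222.64 → -$2,270.00
  May: +$894.20 → -$1,375.80
  Jun: +$894.20 → -$481.60
  Jul: +$894.20 → $412.60
  Aug: +$894.20 − $1,306.80 → $0.00
Lowest trial balance = -$5,412.56 (Oct)
Initial deposit = cushion − low point = $1,788.40 − (-$5,412.56) = $7,200.96

$7,200.96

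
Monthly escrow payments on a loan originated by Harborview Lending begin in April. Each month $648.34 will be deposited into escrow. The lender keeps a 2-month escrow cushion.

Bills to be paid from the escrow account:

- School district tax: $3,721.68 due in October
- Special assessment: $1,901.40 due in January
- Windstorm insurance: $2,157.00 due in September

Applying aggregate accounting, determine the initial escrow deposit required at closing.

Cushion = 2 × $648.34 = $1,296.68
Trial balance (start $0, +$648.34 each month, − disbursements):
  Apr: +$648.34 → $648.34
  May: +$648.34 → $1,296.68
  Jun: +$648.34 → $1,945.02
  Jul: +$648.34 → $2,593.36
  Aug: +$648.34 → $3,241.70
  Sep: +$648.34 − $2,157.00 → $1,733.04
  Oct: +$648.34 − $3,721.68 → -$1,340.30
  Nov: +$648.34 → -$691.96
  Dec: +$648.34 → -$43.62
  Jan: +$648.34 − $1,901.40 → -$1,296.68
  Feb: +$648.34 → -$648.34
  Mar: +$648.34 → $0.00
Lowest trial balance = -$1,340.30 (Oct)
Initial deposit = cushion − low point = $1,296.68 − (-$1,340.30) = $2,636.98

$2,636.98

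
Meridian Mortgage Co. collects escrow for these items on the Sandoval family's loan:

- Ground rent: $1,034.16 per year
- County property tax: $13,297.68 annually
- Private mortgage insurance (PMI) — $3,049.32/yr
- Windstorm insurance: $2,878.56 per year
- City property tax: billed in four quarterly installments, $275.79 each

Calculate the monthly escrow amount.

Ground rent — $1,034.16/yr
County property tax — $13,297.68/yr
Private mortgage insurance (PMI) — $3,049.32/yr
Windstorm insurance — $2,878.56/yr
City property tax — $275.79 × 4 = $1,103.16/yr
Yearly total = $21,362.88
Monthly = $21,362.88 ÷ 12 = $1,780.24

$1,780.24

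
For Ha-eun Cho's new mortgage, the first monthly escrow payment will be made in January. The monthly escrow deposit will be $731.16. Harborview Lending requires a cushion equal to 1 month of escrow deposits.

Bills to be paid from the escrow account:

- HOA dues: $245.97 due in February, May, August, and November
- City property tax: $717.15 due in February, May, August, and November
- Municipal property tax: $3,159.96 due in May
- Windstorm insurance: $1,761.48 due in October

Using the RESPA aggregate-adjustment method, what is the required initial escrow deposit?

$2,161.56

Cushion = 1 × $731.16 = $731.16
Trial balance (start $0, +$731.16 each month, − disbursements):
  Jan: +$731.16 → $731.16
  Feb: +$731.16 − $963.12 → $499.20
  Mar: +$731.16 → $1,230.36
  Apr: +$731.16 → $1,961.52
  May: +$731.16 − $4,123.08 → -$1,430.40
  Jun: +$731.16 → -$699.24
  Jul: +$731.16 → $31.92
  Aug: +$731.16 − $963.12 → -$200.04
  Sep: +$731.16 → $531.12
  Oct: +$731.16 − $1,761.48 → -$499.20
  Nov: +$731.16 − $963.12 → -$731.16
  Dec: +$731.16 → $0.00
Lowest trial balance = -$1,430.40 (May)
Initial deposit = cushion − low point = $731.16 − (-$1,430.40) = $2,161.56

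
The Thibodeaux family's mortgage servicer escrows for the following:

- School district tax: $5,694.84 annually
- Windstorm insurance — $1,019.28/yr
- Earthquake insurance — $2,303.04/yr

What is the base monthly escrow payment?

School district tax = $5,694.84/yr
Windstorm insurance = $1,019.28/yr
Earthquake insurance = $2,303.04/yr
Annual escrow total = $9,017.16
Monthly = $9,017.16 / 12 = $751.43

$751.43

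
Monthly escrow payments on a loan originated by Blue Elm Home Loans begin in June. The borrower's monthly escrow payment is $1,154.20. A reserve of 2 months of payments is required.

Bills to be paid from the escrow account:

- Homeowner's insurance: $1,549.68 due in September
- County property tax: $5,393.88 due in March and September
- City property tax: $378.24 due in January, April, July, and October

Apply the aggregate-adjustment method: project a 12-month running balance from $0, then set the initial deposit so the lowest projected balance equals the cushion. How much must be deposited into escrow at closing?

Cushion = 2 × $1,154.20 = $2,308.40
Trial balance (start $0, +$1,154.20 each month, − disbursements):
  Jun: +$1,154.20 → $1,154.20
  Jul: +$1,154.20 − $378.24 → $1,930.16
  Aug: +$1,154.20 → $3,084.36
  Sep: +$1,154.20 − $6,943.56 → -$2,705.00
  Oct: +$1,154.20 − $378.24 → -$1,929.04
  Nov: +$1,154.20 → -$774.84
  Dec: +$1,154.20 → $379.36
  Jan: +$1,154.20 − $378.24 → $1,155.32
  Feb: +$1,154.20 → $2,309.52
  Mar: +$1,154.20 − $5,393.88 → -$1,930.16
  Apr: +$1,154.20 − $378.24 → -$1,154.20
  May: +$1,154.20 → $0.00
Lowest trial balance = -$2,705.00 (Sep)
Initial deposit = cushion − low point = $2,308.40 − (-$2,705.00) = $5,013.40

$5,013.40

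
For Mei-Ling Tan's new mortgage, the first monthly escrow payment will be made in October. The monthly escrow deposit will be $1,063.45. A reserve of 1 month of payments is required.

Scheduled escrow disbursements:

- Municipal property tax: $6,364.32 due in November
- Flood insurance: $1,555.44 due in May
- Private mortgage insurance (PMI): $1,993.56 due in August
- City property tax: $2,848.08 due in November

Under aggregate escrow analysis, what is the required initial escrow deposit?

Cushion = 1 × $1,063.45 = $1,063.45
Trial balance (start $0, +$1,063.45 each month, − disbursements):
  Oct: +$1,063.45 → $1,063.45
  Nov: +$1,063.45 − $9,212.40 → -$7,085.50
  Dec: +$1,063.45 → -$6,022.05
  Jan: +$1,063.45 → -$4,958.60
  Feb: +$1,063.45 → -$3,895.15
  Mar: +$1,063.45 → -$2,831.70
  Apr: +$1,063.45 → -$1,768.25
  May: +$1,063.45 − $1,555.44 → -$2,260.24
  Jun: +$1,063.45 → -$1,196.79
  Jul: +$1,063.45 → -$133.34
  Aug: +$1,063.45 − $1,993.56 → -$1,063.45
  Sep: +$1,063.45 → $0.00
Lowest trial balance = -$7,085.50 (Nov)
Initial deposit = cushion − low point = $1,063.45 − (-$7,085.50) = $8,148.95

$8,148.95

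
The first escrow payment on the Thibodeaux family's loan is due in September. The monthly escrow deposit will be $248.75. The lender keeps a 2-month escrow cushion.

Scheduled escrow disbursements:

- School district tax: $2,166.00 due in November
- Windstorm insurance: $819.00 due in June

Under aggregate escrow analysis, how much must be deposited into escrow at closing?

Cushion = 2 × $248.75 = $497.50
Trial balance (start $0, +$248.75 each month, − disbursements):
  Sep: +$248.75 → $248.75
  Oct: +$248.75 → $497.50
  Nov: +$248.75 − $2,166.00 → -$1,419.75
  Dec: +$248.75 → -$1,171.00
  Jan: +$248.75 → -$922.25
  Feb: +$248.75 → -$673.50
  Mar: +$248.75 → -$424.75
  Apr: +$248.75 → -$176.00
  May: +$248.75 → $72.75
  Jun: +$248.75 − $819.00 → -$497.50
  Jul: +$248.75 → -$248.75
  Aug: +$248.75 → $0.00
Lowest trial balance = -$1,419.75 (Nov)
Initial deposit = cushion − low point = $497.50 − (-$1,419.75) = $1,917.25

$1,917.25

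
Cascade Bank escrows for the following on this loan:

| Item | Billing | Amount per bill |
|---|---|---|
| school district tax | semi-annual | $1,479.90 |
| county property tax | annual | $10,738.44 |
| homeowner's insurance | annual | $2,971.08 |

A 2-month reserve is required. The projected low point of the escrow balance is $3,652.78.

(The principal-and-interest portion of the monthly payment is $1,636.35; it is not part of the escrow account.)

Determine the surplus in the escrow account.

School district tax — $1,479.90 × 2 = $2,959.80
County property tax — $10,738.44
Homeowner's insurance — $2,971.08
Total annual escrow = $16,669.32
Monthly = $16,669.32 ÷ 12 = $1,389.11
Required reserve = 2 × $1,389.11 = $2,778.22
Excess over cushion: $3,652.78 − $2,778.22 = $874.56

$874.56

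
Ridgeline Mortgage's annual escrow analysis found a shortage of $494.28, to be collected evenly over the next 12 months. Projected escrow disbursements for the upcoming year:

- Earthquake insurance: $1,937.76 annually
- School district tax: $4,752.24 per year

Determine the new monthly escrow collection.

$598.69

Earthquake insurance: $1,937.76
School district tax: $4,752.24
Yearly total = $6,690.00
Monthly escrow = $6,690.00 / 12 = $557.50
Shortage spread = $494.28 ÷ 12 = $41.19/mo
Adjusted monthly = $557.50 + $41.19 = $598.69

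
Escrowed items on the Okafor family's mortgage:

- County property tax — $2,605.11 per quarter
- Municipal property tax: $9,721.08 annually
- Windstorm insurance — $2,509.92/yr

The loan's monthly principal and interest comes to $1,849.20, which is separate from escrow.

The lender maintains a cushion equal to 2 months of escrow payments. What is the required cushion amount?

$3,775.24

County property tax: $2,605.11 × 4 = $10,420.44/yr
Municipal property tax: $9,721.08/yr
Windstorm insurance: $2,509.92/yr
Total annual escrow = $10,420.44 + $9,721.08 + $2,509.92 = $22,651.44
Per month = $22,651.44 / 12 = $1,887.62
Cushion = 2 × $1,887.62 = $3,775.24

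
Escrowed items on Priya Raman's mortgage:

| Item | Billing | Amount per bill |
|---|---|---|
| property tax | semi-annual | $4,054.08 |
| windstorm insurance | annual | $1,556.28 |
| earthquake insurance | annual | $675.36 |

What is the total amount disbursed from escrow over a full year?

$10,339.80

Property tax = $4,054.08 × 2 = $8,108.16
Windstorm insurance = $1,556.28
Earthquake insurance = $675.36
Total annual escrow = $8,108.16 + $1,556.28 + $675.36 = $10,339.80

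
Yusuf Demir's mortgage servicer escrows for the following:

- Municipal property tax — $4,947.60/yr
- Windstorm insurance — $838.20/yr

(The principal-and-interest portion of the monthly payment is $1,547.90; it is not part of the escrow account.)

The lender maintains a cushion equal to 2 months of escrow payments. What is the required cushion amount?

Municipal property tax — $4,947.60 per year
Windstorm insurance — $838.20 per year
Total annual escrow = $4,947.60 + $838.20 = $5,785.80
Monthly = $5,785.80 ÷ 12 = $482.15
Cushion = 2 × $482.15 = $964.30

$964.30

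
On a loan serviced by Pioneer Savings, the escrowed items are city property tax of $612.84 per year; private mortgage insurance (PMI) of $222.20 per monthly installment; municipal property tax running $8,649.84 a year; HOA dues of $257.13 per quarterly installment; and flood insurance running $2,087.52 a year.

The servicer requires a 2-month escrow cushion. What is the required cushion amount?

$2,507.52

City property tax — $612.84
Private mortgage insurance (PMI) — $222.20 × 12 = $2,666.40
Municipal property tax — $8,649.84
HOA dues — $257.13 × 4 = $1,028.52
Flood insurance — $2,087.52
Annual escrow total = $612.84 + $2,666.40 + $8,649.84 + $1,028.52 + $2,087.52 = $15,045.12
Monthly = $15,045.12 / 12 = $1,253.76
Reserve = 2 × $1,253.76 = $2,507.52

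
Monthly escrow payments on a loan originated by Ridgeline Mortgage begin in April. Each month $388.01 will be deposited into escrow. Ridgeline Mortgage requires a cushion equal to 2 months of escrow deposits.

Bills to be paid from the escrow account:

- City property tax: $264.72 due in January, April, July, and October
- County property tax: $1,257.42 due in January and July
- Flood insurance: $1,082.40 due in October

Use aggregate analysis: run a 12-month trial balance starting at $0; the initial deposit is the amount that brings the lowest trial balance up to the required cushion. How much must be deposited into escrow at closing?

$1,552.04

Cushion = 2 × $388.01 = $776.02
Trial balance (start $0, +$388.01 each month, − disbursements):
  Apr: +$388.01 − $264.72 → $123.29
  May: +$388.01 → $511.30
  Jun: +$388.01 → $899.31
  Jul: +$388.01 − $1,522.14 → -$234.82
  Aug: +$388.01 → $153.19
  Sep: +$388.01 → $541.20
  Oct: +$388.01 − $1,347.12 → -$417.91
  Nov: +$388.01 → -$29.90
  Dec: +$388.01 → $358.11
  Jan: +$388.01 − $1,522.14 → -$776.02
  Feb: +$388.01 → -$388.01
  Mar: +$388.01 → $0.00
Lowest trial balance = -$776.02 (Jan)
Initial deposit = cushion − low point = $776.02 − (-$776.02) = $1,552.04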